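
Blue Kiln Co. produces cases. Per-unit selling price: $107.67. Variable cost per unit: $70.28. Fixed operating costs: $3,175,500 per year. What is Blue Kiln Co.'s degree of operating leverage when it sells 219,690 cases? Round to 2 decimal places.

1.63

Total contribution margin = 219,690 × $37.39 = $8,214,209.10.
EBIT = $8,214,209.10 − $3,175,500 = $5,038,709.10.
So DOL = total CM / EBIT = $8,214,209.10 / $5,038,709.10 = 1.6302.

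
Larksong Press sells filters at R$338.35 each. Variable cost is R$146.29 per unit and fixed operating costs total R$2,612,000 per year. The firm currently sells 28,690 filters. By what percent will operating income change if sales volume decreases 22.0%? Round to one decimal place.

Total contribution margin = 28,690 × R$192.06 = R$5,510,201.40.
Subtracting fixed costs: EBIT = R$5,510,201.40 − R$2,612,000 = R$2,898,201.40.
So DOL = total CM / EBIT = R$5,510,201.40 / R$2,898,201.40 = 1.9012.
%ΔEBIT = DOL × %ΔSales = 1.9012 × -22.0% = -41.8%.

-41.8%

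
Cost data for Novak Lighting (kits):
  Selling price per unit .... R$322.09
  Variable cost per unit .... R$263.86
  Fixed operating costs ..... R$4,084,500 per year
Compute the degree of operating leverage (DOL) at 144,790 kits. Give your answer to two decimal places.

At 144,790 units, contribution = 144,790 × R$58.23 = R$8,431,121.70.
Subtracting fixed costs: EBIT = R$8,431,121.70 − R$4,084,500 = R$4,346,621.70.
So DOL = total CM / EBIT = R$8,431,121.70 / R$4,346,621.70 = 1.9397.

1.94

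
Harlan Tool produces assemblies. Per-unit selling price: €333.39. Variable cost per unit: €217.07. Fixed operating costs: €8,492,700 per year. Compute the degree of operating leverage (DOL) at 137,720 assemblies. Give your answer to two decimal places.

2.13

Contribution at this volume is 137,720 × €116.32 = €16,019,590.40.
Operating income = contribution − fixed costs = €16,019,590.40 − €8,492,700 = €7,526,890.40.
Degree of operating leverage = €16,019,590.40 / €7,526,890.40 = 2.1283.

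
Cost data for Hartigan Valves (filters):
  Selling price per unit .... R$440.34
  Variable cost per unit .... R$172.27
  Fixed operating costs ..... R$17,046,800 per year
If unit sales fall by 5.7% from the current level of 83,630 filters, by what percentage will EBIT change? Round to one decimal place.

-23.8%

Contribution at this volume is 83,630 × R$268.07 = R$22,418,694.10.
EBIT = R$22,418,694.10 − R$17,046,800 = R$5,371,894.10.
Degree of operating leverage = R$22,418,694.10 / R$5,371,894.10 = 4.1733.
Operating income changes by 4.1733 × -5.7% = -23.8%.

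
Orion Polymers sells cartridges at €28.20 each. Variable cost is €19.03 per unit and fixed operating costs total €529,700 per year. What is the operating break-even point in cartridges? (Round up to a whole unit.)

57,765 cartridges

Contribution margin per unit = €28.20 − €19.03 = €9.17.
Break-even volume = fixed costs ÷ CM per unit = €529,700 ÷ €9.17 = 57,764.45, so 57,765 cartridges.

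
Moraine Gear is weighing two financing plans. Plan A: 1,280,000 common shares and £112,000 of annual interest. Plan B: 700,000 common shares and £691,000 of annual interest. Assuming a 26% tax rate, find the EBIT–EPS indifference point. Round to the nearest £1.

Set EPS_A = EPS_B: (EBIT − £112,000)(1 − 0.26) ÷ 1,280,000 = (EBIT − £691,000)(1 − 0.26) ÷ 700,000.
The (1 − t) factor cancels: (EBIT − 112,000) × 700,000 = (EBIT − 691,000) × 1,280,000.
EBIT × (1,280,000 − 700,000) = 691,000 × 1,280,000 − 112,000 × 700,000 = 806,080,000,000, so EBIT = 806,080,000,000 ÷ 580,000 = 1,389,793.10.

£1,389,793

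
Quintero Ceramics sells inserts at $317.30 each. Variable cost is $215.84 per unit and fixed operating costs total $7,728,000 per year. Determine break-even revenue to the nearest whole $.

$24,168,090

CM per unit = $317.30 − $215.84 = $101.46; CM ratio = $101.46 / $317.30 = 0.3198.
Break-even sales = FC ÷ CM ratio = $7,728,000 × $317.30 / $101.46 = $24,168,090.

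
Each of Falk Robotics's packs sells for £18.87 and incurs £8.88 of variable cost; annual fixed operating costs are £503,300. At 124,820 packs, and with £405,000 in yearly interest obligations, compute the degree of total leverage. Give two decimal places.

3.68

Total contribution margin = 124,820 × £9.99 = £1,246,951.80.
EBIT = £1,246,951.80 − £503,300 = £743,651.80. Interest = £405,000.00.
DOL = £1,246,951.80 ÷ £743,651.80 = 1.6768; DFL = £743,651.80 ÷ £338,651.80 = 2.1959.
Combined leverage = 1.6768 × 2.1959 = 3.6821.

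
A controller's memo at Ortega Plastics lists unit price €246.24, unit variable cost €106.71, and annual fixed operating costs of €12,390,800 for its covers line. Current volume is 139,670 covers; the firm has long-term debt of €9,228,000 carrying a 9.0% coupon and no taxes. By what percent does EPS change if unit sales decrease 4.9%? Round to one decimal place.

Contribution at this volume is 139,670 × €139.53 = €19,488,155.10.
Subtracting fixed costs: EBIT = €19,488,155.10 − €12,390,800 = €7,097,355.10.
Interest = €830,520.00, so EBIT − I = €6,266,835.10.
Degree of combined leverage = contribution ÷ (EBIT − I) = €19,488,155.10 ÷ €6,266,835.10 = 3.1097.
%ΔEPS = DCL × %ΔSales = 3.1097 × -4.9% = -15.2%.

-15.2%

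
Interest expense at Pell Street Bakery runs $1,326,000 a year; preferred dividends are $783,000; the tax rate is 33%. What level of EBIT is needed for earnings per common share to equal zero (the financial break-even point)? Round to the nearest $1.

$2,494,657

Preferred dividends are paid after tax, so their pre-tax equivalent is $783,000 ÷ (1 − 0.33) = $1,168,656.72.
EPS = 0 when EBIT covers interest plus the pre-tax preferred burden: $1,326,000 + $1,168,656.72 = $2,494,656.72.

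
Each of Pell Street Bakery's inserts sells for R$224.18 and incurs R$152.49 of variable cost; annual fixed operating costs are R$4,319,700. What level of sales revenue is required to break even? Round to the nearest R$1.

CM per unit = R$224.18 − R$152.49 = R$71.69; CM ratio = R$71.69 / R$224.18 = 0.3198.
Break-even sales = FC ÷ CM ratio = R$4,319,700 × R$224.18 / R$71.69 = R$13,508,025.

R$13,508,025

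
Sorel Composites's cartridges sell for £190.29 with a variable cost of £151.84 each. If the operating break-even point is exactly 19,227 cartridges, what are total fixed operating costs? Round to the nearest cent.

Each unit contributes £190.29 − £151.84 = £38.45.
Since BE = FC / CM, FC = 19,227 × £38.45 = £739,278.15.

£739,278.15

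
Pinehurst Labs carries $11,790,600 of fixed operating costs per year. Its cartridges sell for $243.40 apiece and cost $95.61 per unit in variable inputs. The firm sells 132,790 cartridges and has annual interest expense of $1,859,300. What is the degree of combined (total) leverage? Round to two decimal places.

At 132,790 units, contribution = 132,790 × $147.79 = $19,625,034.10.
EBIT = $19,625,034.10 − $11,790,600 = $7,834,434.10. Interest = $1,859,300.00.
DOL = $19,625,034.10 ÷ $7,834,434.10 = 2.5050; DFL = $7,834,434.10 ÷ $5,975,134.10 = 1.3112.
DCL = DOL × DFL = 2.5050 × 1.3112 = 3.2846.

3.28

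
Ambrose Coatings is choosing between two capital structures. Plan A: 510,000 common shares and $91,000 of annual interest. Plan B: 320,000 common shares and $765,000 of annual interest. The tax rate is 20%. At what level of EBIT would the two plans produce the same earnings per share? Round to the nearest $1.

At indifference, (EBIT − 91,000)(1 − t)/510,000 = (EBIT − 765,000)(1 − t)/320,000.
Cancelling (1 − t) and cross-multiplying: 320,000·(EBIT − 91,000) = 510,000·(EBIT − 765,000).
Solving, EBIT = (765,000·510,000 − 91,000·320,000) / (510,000 − 320,000) = 361,030,000,000 / 190,000 = 1,900,157.89.

$1,900,158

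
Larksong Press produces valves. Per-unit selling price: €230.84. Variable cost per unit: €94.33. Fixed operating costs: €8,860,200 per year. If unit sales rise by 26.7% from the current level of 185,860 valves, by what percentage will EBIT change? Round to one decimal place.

Total contribution margin = 185,860 × €136.51 = €25,371,748.60.
EBIT = €25,371,748.60 − €8,860,200 = €16,511,548.60.
DOL = contribution ÷ EBIT = €25,371,748.60 ÷ €16,511,548.60 = 1.5366.
Operating income changes by 1.5366 × +26.7% = +41.0%.

+41.0%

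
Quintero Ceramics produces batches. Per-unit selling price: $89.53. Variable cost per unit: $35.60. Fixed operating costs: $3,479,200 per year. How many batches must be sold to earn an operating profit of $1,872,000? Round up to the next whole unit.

99,225 batches

Each unit contributes $89.53 − $35.60 = $53.93.
Need Q such that Q × $53.93 − $3,479,200 = $1,872,000, i.e. Q = $5,351,200 / $53.93 = 99,224.92 → 99,225.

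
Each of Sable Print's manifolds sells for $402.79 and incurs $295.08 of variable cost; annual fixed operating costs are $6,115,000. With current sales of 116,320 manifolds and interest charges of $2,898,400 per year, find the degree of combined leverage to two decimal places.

3.56

Contribution at this volume is 116,320 × $107.71 = $12,528,827.20.
Operating income = contribution − fixed costs = $12,528,827.20 − $6,115,000 = $6,413,827.20. Interest = $2,898,400.00, so EBIT − I = $3,515,427.20.
Degree of total leverage = total CM / (EBIT − interest) = $12,528,827.20 / $3,515,427.20 = 3.5640.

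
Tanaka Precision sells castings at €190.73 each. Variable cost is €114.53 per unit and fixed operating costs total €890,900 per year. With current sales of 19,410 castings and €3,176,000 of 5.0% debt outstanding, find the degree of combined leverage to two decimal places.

At 19,410 units, contribution = 19,410 × €76.20 = €1,479,042.00.
Subtracting fixed costs: EBIT = €1,479,042.00 − €890,900 = €588,142.00. Interest = €158,800.00, so EBIT − I = €429,342.00.
Degree of total leverage = total CM / (EBIT − interest) = €1,479,042.00 / €429,342.00 = 3.4449.

3.44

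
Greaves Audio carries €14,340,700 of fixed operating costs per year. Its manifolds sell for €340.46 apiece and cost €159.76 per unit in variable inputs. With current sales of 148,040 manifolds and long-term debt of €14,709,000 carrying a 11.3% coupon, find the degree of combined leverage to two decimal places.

2.49

Contribution at this volume is 148,040 × €180.70 = €26,750,828.00.
EBIT = €26,750,828.00 − €14,340,700 = €12,410,128.00. Interest = €1,662,117.00, so EBIT − I = €10,748,011.00.
Degree of total leverage = total CM / (EBIT − interest) = €26,750,828.00 / €10,748,011.00 = 2.4889.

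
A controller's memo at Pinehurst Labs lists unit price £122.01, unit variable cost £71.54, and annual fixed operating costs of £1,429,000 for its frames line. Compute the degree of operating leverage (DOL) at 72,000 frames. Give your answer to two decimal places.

1.65

At 72,000 units, contribution = 72,000 × £50.47 = £3,633,840.00.
Subtracting fixed costs: EBIT = £3,633,840.00 − £1,429,000 = £2,204,840.00.
So DOL = total CM / EBIT = £3,633,840.00 / £2,204,840.00 = 1.6481.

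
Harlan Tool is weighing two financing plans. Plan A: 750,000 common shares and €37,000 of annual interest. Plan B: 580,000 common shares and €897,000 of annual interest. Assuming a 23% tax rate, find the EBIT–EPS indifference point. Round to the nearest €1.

Set EPS_A = EPS_B: (EBIT − €37,000)(1 − 0.23) ÷ 750,000 = (EBIT − €897,000)(1 − 0.23) ÷ 580,000.
The (1 − t) factor cancels: (EBIT − 37,000) × 580,000 = (EBIT − 897,000) × 750,000.
Solving, EBIT = (897,000·750,000 − 37,000·580,000) / (750,000 − 580,000) = 651,290,000,000 / 170,000 = 3,831,117.65.

€3,831,118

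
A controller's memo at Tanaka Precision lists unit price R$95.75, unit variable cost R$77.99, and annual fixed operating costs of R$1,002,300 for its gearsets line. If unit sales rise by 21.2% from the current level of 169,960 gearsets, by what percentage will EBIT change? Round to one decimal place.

+31.7%

Contribution at this volume is 169,960 × R$17.76 = R$3,018,489.60.
Operating income = contribution − fixed costs = R$3,018,489.60 − R$1,002,300 = R$2,016,189.60.
Degree of operating leverage = R$3,018,489.60 / R$2,016,189.60 = 1.4971.
%ΔEBIT = DOL × %ΔSales = 1.4971 × +21.2% = +31.7%.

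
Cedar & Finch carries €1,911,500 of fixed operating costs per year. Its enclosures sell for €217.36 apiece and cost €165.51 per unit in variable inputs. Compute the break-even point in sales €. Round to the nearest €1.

€8,013,185

CM per unit = €217.36 − €165.51 = €51.85; CM ratio = €51.85 / €217.36 = 0.2385.
Break-even revenue = fixed costs × price ÷ CM = €1,911,500 × €217.36 ÷ €51.85 = €8,013,185.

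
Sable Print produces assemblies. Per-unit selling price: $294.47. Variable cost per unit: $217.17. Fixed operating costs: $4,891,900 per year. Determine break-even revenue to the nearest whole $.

Contribution margin per unit = $294.47 − $217.17 = $77.30, a CM ratio of $77.30 ÷ $294.47 = 0.2625.
Break-even revenue = fixed costs × price ÷ CM = $4,891,900 × $294.47 ÷ $77.30 = $18,635,418.

$18,635,418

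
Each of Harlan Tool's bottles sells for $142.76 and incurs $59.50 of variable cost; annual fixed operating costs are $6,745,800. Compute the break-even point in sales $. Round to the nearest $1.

Contribution margin per unit = $142.76 − $59.50 = $83.26, a CM ratio of $83.26 ÷ $142.76 = 0.5832.
Break-even revenue = fixed costs × price ÷ CM = $6,745,800 × $142.76 ÷ $83.26 = $11,566,543.

$11,566,543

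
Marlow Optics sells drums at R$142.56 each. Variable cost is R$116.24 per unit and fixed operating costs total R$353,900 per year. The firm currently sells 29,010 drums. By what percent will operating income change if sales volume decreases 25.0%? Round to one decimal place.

Total contribution margin = 29,010 × R$26.32 = R$763,543.20.
EBIT = R$763,543.20 − R$353,900 = R$409,643.20.
DOL = contribution ÷ EBIT = R$763,543.20 ÷ R$409,643.20 = 1.8639.
Operating income changes by 1.8639 × -25.0% = -46.6%.

-46.6%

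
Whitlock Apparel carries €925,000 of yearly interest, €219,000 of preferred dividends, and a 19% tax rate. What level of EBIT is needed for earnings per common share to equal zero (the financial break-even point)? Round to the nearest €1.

€1,195,370

Grossing the preferred dividend up to pre-tax terms: €219,000 / (1 − 0.19) = €270,370.37.
Financial break-even EBIT = interest + D_p ÷ (1 − t) = €925,000 + €270,370.37 = €1,195,370.37.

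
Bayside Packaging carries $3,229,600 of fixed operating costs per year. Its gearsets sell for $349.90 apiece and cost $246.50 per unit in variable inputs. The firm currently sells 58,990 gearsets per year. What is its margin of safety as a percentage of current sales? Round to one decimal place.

47.1%

Contribution margin per unit = $349.90 − $246.50 = $103.40. Break-even units = $3,229,600 ÷ $103.40 = 31,234.04; break-even revenue = 31,234.04 × $349.90 = $10,928,791.49.
Actual sales revenue = 58,990 × $349.90 = $20,640,601.00.
Margin of safety = ($20,640,601.00 − $10,928,791.49) ÷ $20,640,601.00 = 47.1%.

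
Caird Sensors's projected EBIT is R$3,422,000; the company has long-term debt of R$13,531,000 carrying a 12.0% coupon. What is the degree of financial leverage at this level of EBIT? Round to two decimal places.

1.90

Interest = R$1,623,720.00.
Degree of financial leverage = EBIT / (EBIT − interest) = R$3,422,000 / R$1,798,280.00 = 1.9029.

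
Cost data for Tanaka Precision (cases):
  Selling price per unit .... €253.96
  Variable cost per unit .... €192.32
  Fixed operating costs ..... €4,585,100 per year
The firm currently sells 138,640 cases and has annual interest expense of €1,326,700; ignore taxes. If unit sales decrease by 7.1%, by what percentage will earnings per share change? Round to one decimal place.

Total contribution margin = 138,640 × €61.64 = €8,545,769.60.
Subtracting fixed costs: EBIT = €8,545,769.60 − €4,585,100 = €3,960,669.60.
Interest = €1,326,700.00, so EBIT − I = €2,633,969.60.
Degree of combined leverage = contribution ÷ (EBIT − I) = €8,545,769.60 ÷ €2,633,969.60 = 3.2444.
EPS therefore changes by 3.2444 × (-7.1%) = -23.0%.

-23.0%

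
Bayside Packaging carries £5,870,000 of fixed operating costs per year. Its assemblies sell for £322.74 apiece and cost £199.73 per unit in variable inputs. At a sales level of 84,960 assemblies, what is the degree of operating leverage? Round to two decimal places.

At 84,960 units, contribution = 84,960 × £123.01 = £10,450,929.60.
Operating income = contribution − fixed costs = £10,450,929.60 − £5,870,000 = £4,580,929.60.
DOL = contribution ÷ EBIT = £10,450,929.60 ÷ £4,580,929.60 = 2.2814.

2.28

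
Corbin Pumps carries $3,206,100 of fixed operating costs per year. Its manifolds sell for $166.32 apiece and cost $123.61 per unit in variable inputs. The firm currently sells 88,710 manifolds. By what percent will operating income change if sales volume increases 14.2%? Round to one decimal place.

Total contribution margin = 88,710 × $42.71 = $3,788,804.10.
EBIT = $3,788,804.10 − $3,206,100 = $582,704.10.
So DOL = total CM / EBIT = $3,788,804.10 / $582,704.10 = 6.5021.
So EBIT moves 6.5021 × (+14.2%) = +92.3%.

+92.3%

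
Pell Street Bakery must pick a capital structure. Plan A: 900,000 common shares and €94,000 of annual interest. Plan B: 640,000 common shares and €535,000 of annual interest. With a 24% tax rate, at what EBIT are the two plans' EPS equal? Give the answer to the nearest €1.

€1,620,538

Set EPS_A = EPS_B: (EBIT − €94,000)(1 − 0.24) ÷ 900,000 = (EBIT − €535,000)(1 − 0.24) ÷ 640,000.
The (1 − t) factor cancels: (EBIT − 94,000) × 640,000 = (EBIT − 535,000) × 900,000.
EBIT × (900,000 − 640,000) = 535,000 × 900,000 − 94,000 × 640,000 = 421,340,000,000, so EBIT = 421,340,000,000 ÷ 260,000 = 1,620,538.46.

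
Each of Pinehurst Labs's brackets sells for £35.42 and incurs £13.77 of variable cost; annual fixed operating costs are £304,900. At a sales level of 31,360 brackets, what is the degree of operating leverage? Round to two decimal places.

1.82

Contribution at this volume is 31,360 × £21.65 = £678,944.00.
EBIT = £678,944.00 − £304,900 = £374,044.00.
DOL = contribution ÷ EBIT = £678,944.00 ÷ £374,044.00 = 1.8151.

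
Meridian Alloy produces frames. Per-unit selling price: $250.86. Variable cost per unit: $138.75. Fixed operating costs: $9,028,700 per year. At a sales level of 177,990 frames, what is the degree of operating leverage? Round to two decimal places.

1.83

Total contribution margin = 177,990 × $112.11 = $19,954,458.90.
EBIT = $19,954,458.90 − $9,028,700 = $10,925,758.90.
DOL = contribution ÷ EBIT = $19,954,458.90 ÷ $10,925,758.90 = 1.8264.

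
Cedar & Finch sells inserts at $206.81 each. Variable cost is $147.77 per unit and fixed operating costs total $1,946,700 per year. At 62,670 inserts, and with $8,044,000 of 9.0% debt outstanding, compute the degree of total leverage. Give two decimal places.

3.59

Total contribution margin = 62,670 × $59.04 = $3,700,036.80.
Subtracting fixed costs: EBIT = $3,700,036.80 − $1,946,700 = $1,753,336.80. Interest = $723,960.00, so EBIT − I = $1,029,376.80.
Degree of total leverage = total CM / (EBIT − interest) = $3,700,036.80 / $1,029,376.80 = 3.5944.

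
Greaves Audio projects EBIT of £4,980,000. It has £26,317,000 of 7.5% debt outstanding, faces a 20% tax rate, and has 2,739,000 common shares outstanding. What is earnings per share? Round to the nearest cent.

£0.88

Interest = £1,973,775.00, so EBT = £4,980,000 − £1,973,775.00 = £3,006,225.00.
After tax at 20%: net income = £3,006,225.00 × 0.80 = £2,404,980.00.
Per share: £2,404,980.00 / 2,739,000 shares = £0.88.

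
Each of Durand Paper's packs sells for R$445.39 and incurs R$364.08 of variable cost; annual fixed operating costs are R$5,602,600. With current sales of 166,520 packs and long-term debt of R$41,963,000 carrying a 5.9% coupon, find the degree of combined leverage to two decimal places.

2.48

At 166,520 units, contribution = 166,520 × R$81.31 = R$13,539,741.20.
EBIT = R$13,539,741.20 − R$5,602,600 = R$7,937,141.20. Interest = R$2,475,817.00, so EBIT − I = R$5,461,324.20.
DCL = contribution ÷ (EBIT − I) = R$13,539,741.20 ÷ R$5,461,324.20 = 2.4792.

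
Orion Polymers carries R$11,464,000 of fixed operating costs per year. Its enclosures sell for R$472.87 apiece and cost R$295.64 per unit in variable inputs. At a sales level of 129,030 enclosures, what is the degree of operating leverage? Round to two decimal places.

At 129,030 units, contribution = 129,030 × R$177.23 = R$22,867,986.90.
EBIT = R$22,867,986.90 − R$11,464,000 = R$11,403,986.90.
Degree of operating leverage = R$22,867,986.90 / R$11,403,986.90 = 2.0053.

2.01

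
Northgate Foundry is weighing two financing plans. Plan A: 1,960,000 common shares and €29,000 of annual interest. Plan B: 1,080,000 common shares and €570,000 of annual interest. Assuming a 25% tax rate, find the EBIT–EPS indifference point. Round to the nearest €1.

At indifference, (EBIT − 29,000)(1 − t)/1,960,000 = (EBIT − 570,000)(1 − t)/1,080,000.
Cancelling (1 − t) and cross-multiplying: 1,080,000·(EBIT − 29,000) = 1,960,000·(EBIT − 570,000).
EBIT × (1,960,000 − 1,080,000) = 570,000 × 1,960,000 − 29,000 × 1,080,000 = 1,085,880,000,000, so EBIT = 1,085,880,000,000 ÷ 880,000 = 1,233,954.55.

€1,233,955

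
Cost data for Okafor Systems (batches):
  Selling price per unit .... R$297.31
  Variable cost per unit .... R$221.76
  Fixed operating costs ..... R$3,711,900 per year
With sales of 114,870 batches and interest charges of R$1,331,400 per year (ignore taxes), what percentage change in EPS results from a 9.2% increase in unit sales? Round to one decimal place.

+22.0%

At 114,870 units, contribution = 114,870 × R$75.55 = R$8,678,428.50.
EBIT = R$8,678,428.50 − R$3,711,900 = R$4,966,528.50.
Interest = R$1,331,400.00, so EBIT − I = R$3,635,128.50.
Degree of combined leverage = contribution ÷ (EBIT − I) = R$8,678,428.50 ÷ R$3,635,128.50 = 2.3874.
EPS therefore changes by 2.3874 × (+9.2%) = +22.0%.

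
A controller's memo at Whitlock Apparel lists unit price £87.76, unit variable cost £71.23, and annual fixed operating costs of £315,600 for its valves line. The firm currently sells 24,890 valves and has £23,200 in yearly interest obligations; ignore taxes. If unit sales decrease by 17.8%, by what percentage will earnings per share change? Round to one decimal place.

-100.8%

Total contribution margin = 24,890 × £16.53 = £411,431.70.
Subtracting fixed costs: EBIT = £411,431.70 − £315,600 = £95,831.70.
After interest of £23,200.00, pre-tax earnings = £72,631.70.
Degree of combined leverage = contribution ÷ (EBIT − I) = £411,431.70 ÷ £72,631.70 = 5.6646.
%ΔEPS = DCL × %ΔSales = 5.6646 × -17.8% = -100.8%.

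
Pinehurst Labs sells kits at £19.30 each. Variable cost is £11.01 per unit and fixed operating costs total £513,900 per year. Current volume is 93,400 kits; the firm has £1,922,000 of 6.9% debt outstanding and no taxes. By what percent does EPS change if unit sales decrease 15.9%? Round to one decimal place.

Total contribution margin = 93,400 × £8.29 = £774,286.00.
Subtracting fixed costs: EBIT = £774,286.00 − £513,900 = £260,386.00.
After interest of £132,618.00, pre-tax earnings = £127,768.00.
Degree of combined leverage = contribution ÷ (EBIT − I) = £774,286.00 ÷ £127,768.00 = 6.0601.
%ΔEPS = DCL × %ΔSales = 6.0601 × -15.9% = -96.4%.

-96.4%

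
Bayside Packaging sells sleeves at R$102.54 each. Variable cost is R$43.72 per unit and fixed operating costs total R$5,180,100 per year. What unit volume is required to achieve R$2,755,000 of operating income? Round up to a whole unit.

Unit CM = price − variable cost = R$102.54 − R$43.72 = R$58.82.
Required volume = (fixed costs + target profit) ÷ CM = (R$5,180,100 + R$2,755,000) ÷ R$58.82 = 134,904.79, so 134,905 sleeves.

134,905 sleeves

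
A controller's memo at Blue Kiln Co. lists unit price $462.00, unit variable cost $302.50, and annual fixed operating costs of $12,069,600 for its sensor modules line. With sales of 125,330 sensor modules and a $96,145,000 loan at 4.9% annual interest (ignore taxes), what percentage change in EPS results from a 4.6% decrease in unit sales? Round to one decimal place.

Total contribution margin = 125,330 × $159.50 = $19,990,135.00.
Subtracting fixed costs: EBIT = $19,990,135.00 − $12,069,600 = $7,920,535.00.
Interest = $4,711,105.00, so EBIT − I = $3,209,430.00.
DCL = total CM / (EBIT − I) = $19,990,135.00 / $3,209,430.00 = 6.2286.
%ΔEPS = DCL × %ΔSales = 6.2286 × -4.6% = -28.7%.

-28.7%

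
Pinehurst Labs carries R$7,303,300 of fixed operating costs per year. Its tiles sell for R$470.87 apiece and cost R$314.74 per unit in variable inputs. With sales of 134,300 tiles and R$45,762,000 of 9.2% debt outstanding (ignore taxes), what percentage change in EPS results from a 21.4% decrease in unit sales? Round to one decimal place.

Total contribution margin = 134,300 × R$156.13 = R$20,968,259.00.
EBIT = R$20,968,259.00 − R$7,303,300 = R$13,664,959.00.
Interest = R$4,210,104.00, so EBIT − I = R$9,454,855.00.
DCL = total CM / (EBIT − I) = R$20,968,259.00 / R$9,454,855.00 = 2.2177.
%ΔEPS = DCL × %ΔSales = 2.2177 × -21.4% = -47.5%.

-47.5%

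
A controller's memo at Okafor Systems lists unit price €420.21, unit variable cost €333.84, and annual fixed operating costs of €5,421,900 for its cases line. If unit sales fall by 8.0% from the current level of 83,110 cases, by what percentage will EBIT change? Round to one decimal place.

Total contribution margin = 83,110 × €86.37 = €7,178,210.70.
EBIT = €7,178,210.70 − €5,421,900 = €1,756,310.70.
Degree of operating leverage = €7,178,210.70 / €1,756,310.70 = 4.0871.
Operating income changes by 4.0871 × -8.0% = -32.7%.

-32.7%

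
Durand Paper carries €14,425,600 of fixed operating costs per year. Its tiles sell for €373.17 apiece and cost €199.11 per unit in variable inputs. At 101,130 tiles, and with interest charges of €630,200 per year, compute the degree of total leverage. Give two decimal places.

6.91

Total contribution margin = 101,130 × €174.06 = €17,602,687.80.
EBIT = €17,602,687.80 − €14,425,600 = €3,177,087.80. Interest = €630,200.00, so EBIT − I = €2,546,887.80.
DCL = contribution ÷ (EBIT − I) = €17,602,687.80 ÷ €2,546,887.80 = 6.9115.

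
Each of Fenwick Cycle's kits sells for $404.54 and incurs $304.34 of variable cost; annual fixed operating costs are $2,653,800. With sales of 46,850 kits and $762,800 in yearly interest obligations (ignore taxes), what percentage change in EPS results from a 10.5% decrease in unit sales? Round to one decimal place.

-38.6%

At 46,850 units, contribution = 46,850 × $100.20 = $4,694,370.00.
EBIT = $4,694,370.00 − $2,653,800 = $2,040,570.00.
After interest of $762,800.00, pre-tax earnings = $1,277,770.00.
DCL = total CM / (EBIT − I) = $4,694,370.00 / $1,277,770.00 = 3.6739.
EPS therefore changes by 3.6739 × (-10.5%) = -38.6%.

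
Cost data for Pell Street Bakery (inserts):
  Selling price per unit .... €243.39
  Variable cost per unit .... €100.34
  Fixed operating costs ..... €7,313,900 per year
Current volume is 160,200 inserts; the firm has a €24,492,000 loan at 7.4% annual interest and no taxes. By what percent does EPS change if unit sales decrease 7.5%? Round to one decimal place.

At 160,200 units, contribution = 160,200 × €143.05 = €22,916,610.00.
EBIT = €22,916,610.00 − €7,313,900 = €15,602,710.00.
After interest of €1,812,408.00, pre-tax earnings = €13,790,302.00.
Degree of combined leverage = contribution ÷ (EBIT − I) = €22,916,610.00 ÷ €13,790,302.00 = 1.6618.
%ΔEPS = DCL × %ΔSales = 1.6618 × -7.5% = -12.5%.

-12.5%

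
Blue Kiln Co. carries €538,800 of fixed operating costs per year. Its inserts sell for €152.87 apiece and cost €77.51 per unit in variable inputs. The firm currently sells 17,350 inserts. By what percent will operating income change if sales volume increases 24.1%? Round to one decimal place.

Total contribution margin = 17,350 × €75.36 = €1,307,496.00.
EBIT = €1,307,496.00 − €538,800 = €768,696.00.
So DOL = total CM / EBIT = €1,307,496.00 / €768,696.00 = 1.7009.
%ΔEBIT = DOL × %ΔSales = 1.7009 × +24.1% = +41.0%.

+41.0%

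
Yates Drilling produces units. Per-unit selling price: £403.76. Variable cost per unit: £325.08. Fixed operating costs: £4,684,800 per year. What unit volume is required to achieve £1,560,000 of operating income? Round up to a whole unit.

79,370 units

Unit CM = price − variable cost = £403.76 − £325.08 = £78.68.
Need Q such that Q × £78.68 − £4,684,800 = £1,560,000, i.e. Q = £6,244,800 / £78.68 = 79,369.60 → 79,370.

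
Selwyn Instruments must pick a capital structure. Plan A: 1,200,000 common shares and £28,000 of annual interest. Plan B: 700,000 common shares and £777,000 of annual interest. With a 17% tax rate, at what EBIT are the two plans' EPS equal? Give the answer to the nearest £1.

£1,825,600

Set EPS_A = EPS_B: (EBIT − £28,000)(1 − 0.17) ÷ 1,200,000 = (EBIT − £777,000)(1 − 0.17) ÷ 700,000.
The (1 − t) factor cancels: (EBIT − 28,000) × 700,000 = (EBIT − 777,000) × 1,200,000.
EBIT × (1,200,000 − 700,000) = 777,000 × 1,200,000 − 28,000 × 700,000 = 912,800,000,000, so EBIT = 912,800,000,000 ÷ 500,000 = 1,825,600.00.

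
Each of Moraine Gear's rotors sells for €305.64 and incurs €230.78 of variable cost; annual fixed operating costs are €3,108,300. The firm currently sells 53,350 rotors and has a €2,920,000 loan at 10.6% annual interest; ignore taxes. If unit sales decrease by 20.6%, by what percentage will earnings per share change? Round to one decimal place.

-142.8%

At 53,350 units, contribution = 53,350 × €74.86 = €3,993,781.00.
Operating income = contribution − fixed costs = €3,993,781.00 − €3,108,300 = €885,481.00.
Interest = €309,520.00, so EBIT − I = €575,961.00.
DCL = total CM / (EBIT − I) = €3,993,781.00 / €575,961.00 = 6.9341.
%ΔEPS = DCL × %ΔSales = 6.9341 × -20.6% = -142.8%.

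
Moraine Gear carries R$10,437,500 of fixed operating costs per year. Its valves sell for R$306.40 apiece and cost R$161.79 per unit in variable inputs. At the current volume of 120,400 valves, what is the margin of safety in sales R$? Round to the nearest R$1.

Contribution margin per unit = R$306.40 − R$161.79 = R$144.61. Break-even units = R$10,437,500 ÷ R$144.61 = 72,176.89; break-even revenue = 72,176.89 × R$306.40 = R$22,114,998.96.
Actual sales revenue = 120,400 × R$306.40 = R$36,890,560.00.
Margin of safety = R$36,890,560.00 − R$22,114,998.96 = R$14,775,561.

R$14,775,561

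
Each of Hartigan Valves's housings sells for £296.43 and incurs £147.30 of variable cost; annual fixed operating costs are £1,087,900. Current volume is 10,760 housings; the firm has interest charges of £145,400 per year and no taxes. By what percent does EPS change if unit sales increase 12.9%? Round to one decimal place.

At 10,760 units, contribution = 10,760 × £149.13 = £1,604,638.80.
Subtracting fixed costs: EBIT = £1,604,638.80 − £1,087,900 = £516,738.80.
After interest of £145,400.00, pre-tax earnings = £371,338.80.
DCL = total CM / (EBIT − I) = £1,604,638.80 / £371,338.80 = 4.3212.
EPS therefore changes by 4.3212 × (+12.9%) = +55.7%.

+55.7%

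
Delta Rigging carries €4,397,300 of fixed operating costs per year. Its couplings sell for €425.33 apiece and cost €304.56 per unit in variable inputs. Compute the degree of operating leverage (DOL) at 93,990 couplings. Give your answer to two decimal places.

1.63

At 93,990 units, contribution = 93,990 × €120.77 = €11,351,172.30.
Operating income = contribution − fixed costs = €11,351,172.30 − €4,397,300 = €6,953,872.30.
So DOL = total CM / EBIT = €11,351,172.30 / €6,953,872.30 = 1.6324.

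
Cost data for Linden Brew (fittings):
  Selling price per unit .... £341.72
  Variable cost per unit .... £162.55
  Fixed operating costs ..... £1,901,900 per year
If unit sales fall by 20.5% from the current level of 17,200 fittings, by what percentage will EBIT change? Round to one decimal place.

-53.5%

Contribution at this volume is 17,200 × £179.17 = £3,081,724.00.
Subtracting fixed costs: EBIT = £3,081,724.00 − £1,901,900 = £1,179,824.00.
Degree of operating leverage = £3,081,724.00 / £1,179,824.00 = 2.6120.
%ΔEBIT = DOL × %ΔSales = 2.6120 × -20.5% = -53.5%.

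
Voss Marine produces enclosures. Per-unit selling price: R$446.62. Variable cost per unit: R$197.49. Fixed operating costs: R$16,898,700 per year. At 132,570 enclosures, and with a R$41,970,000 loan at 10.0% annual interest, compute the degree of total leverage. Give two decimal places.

Contribution at this volume is 132,570 × R$249.13 = R$33,027,164.10.
Operating income = contribution − fixed costs = R$33,027,164.10 − R$16,898,700 = R$16,128,464.10. Interest = R$4,197,000.00, so EBIT − I = R$11,931,464.10.
Degree of total leverage = total CM / (EBIT − interest) = R$33,027,164.10 / R$11,931,464.10 = 2.7681.

2.77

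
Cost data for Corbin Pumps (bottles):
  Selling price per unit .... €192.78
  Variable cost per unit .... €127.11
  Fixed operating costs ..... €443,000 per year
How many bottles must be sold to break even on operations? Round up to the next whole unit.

6,746 bottles

Each unit contributes €192.78 − €127.11 = €65.67.
Units to break even: €443,000 ÷ €65.67 = 6,745.85, rounded up to 6,746.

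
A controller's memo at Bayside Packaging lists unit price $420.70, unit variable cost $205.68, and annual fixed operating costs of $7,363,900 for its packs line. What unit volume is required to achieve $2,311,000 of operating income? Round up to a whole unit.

Contribution margin per unit = $420.70 − $205.68 = $215.02.
Need Q such that Q × $215.02 − $7,363,900 = $2,311,000, i.e. Q = $9,674,900 / $215.02 = 44,995.35 → 44,996.

44,996 packs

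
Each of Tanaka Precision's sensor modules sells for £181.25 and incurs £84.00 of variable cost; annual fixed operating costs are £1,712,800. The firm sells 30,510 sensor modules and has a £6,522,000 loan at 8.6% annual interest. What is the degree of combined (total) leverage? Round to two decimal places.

Total contribution margin = 30,510 × £97.25 = £2,967,097.50.
Operating income = contribution − fixed costs = £2,967,097.50 − £1,712,800 = £1,254,297.50. Interest = £560,892.00, so EBIT − I = £693,405.50.
DCL = contribution ÷ (EBIT − I) = £2,967,097.50 ÷ £693,405.50 = 4.2790.

4.28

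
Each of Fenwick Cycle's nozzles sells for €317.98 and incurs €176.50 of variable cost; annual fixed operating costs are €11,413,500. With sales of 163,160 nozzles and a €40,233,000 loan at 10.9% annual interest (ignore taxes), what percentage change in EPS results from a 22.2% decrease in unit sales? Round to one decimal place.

At 163,160 units, contribution = 163,160 × €141.48 = €23,083,876.80.
EBIT = €23,083,876.80 − €11,413,500 = €11,670,376.80.
After interest of €4,385,397.00, pre-tax earnings = €7,284,979.80.
DCL = total CM / (EBIT − I) = €23,083,876.80 / €7,284,979.80 = 3.1687.
EPS therefore changes by 3.1687 × (-22.2%) = -70.3%.

-70.3%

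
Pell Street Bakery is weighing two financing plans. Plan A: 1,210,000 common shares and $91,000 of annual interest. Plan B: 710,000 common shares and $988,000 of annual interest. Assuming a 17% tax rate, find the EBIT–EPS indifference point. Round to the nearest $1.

At indifference, (EBIT − 91,000)(1 − t)/1,210,000 = (EBIT − 988,000)(1 − t)/710,000.
The (1 − t) factor cancels: (EBIT − 91,000) × 710,000 = (EBIT − 988,000) × 1,210,000.
EBIT × (1,210,000 − 710,000) = 988,000 × 1,210,000 − 91,000 × 710,000 = 1,130,870,000,000, so EBIT = 1,130,870,000,000 ÷ 500,000 = 2,261,740.00.

$2,261,740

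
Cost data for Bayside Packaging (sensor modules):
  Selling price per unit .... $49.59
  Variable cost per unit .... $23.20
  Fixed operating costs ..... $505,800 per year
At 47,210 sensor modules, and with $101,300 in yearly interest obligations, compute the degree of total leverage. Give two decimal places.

Contribution at this volume is 47,210 × $26.39 = $1,245,871.90.
Subtracting fixed costs: EBIT = $1,245,871.90 − $505,800 = $740,071.90. Interest = $101,300.00, so EBIT − I = $638,771.90.
Degree of total leverage = total CM / (EBIT − interest) = $1,245,871.90 / $638,771.90 = 1.9504.

1.95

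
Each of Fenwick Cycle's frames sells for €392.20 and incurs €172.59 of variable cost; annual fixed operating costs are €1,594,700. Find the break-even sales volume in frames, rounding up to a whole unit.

Contribution margin per unit = €392.20 − €172.59 = €219.61.
Break-even volume = fixed costs ÷ CM per unit = €1,594,700 ÷ €219.61 = 7,261.51, so 7,262 frames.

7,262 frames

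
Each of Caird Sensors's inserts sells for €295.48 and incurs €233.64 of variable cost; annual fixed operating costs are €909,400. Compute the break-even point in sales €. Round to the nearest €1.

€4,345,238

CM per unit = €295.48 − €233.64 = €61.84; CM ratio = €61.84 / €295.48 = 0.2093.
Break-even revenue = fixed costs × price ÷ CM = €909,400 × €295.48 ÷ €61.84 = €4,345,238.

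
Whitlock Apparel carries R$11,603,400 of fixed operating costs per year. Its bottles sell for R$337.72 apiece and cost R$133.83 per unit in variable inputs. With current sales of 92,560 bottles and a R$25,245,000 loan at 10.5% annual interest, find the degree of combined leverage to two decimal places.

Total contribution margin = 92,560 × R$203.89 = R$18,872,058.40.
Operating income = contribution − fixed costs = R$18,872,058.40 − R$11,603,400 = R$7,268,658.40. Interest = R$2,650,725.00, so EBIT − I = R$4,617,933.40.
Degree of total leverage = total CM / (EBIT − interest) = R$18,872,058.40 / R$4,617,933.40 = 4.0867.

4.09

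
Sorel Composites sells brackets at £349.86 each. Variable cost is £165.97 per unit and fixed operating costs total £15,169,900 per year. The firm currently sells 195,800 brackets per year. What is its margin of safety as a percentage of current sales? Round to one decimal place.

Contribution margin per unit = £349.86 − £165.97 = £183.89. Break-even units = £15,169,900 ÷ £183.89 = 82,494.43; break-even revenue = 82,494.43 × £349.86 = £28,861,499.89.
Current sales = 195,800 × £349.86 = £68,502,588.00.
Margin of safety = (£68,502,588.00 − £28,861,499.89) ÷ £68,502,588.00 = 57.9%.

57.9%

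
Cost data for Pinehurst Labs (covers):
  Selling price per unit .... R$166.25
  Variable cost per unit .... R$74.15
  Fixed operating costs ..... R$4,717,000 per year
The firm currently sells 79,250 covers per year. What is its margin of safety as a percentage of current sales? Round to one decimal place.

Contribution margin per unit = R$166.25 − R$74.15 = R$92.10. Break-even units = R$4,717,000 ÷ R$92.10 = 51,216.07; break-even revenue = 51,216.07 × R$166.25 = R$8,514,671.55.
Actual sales revenue = 79,250 × R$166.25 = R$13,175,312.50.
Margin of safety = (R$13,175,312.50 − R$8,514,671.55) ÷ R$13,175,312.50 = 35.4%.

35.4%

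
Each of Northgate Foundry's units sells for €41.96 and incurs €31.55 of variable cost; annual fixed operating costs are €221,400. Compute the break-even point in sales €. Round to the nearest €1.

CM per unit = €41.96 − €31.55 = €10.41; CM ratio = €10.41 / €41.96 = 0.2481.
Break-even sales = FC ÷ CM ratio = €221,400 × €41.96 / €10.41 = €892,406.

€892,406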